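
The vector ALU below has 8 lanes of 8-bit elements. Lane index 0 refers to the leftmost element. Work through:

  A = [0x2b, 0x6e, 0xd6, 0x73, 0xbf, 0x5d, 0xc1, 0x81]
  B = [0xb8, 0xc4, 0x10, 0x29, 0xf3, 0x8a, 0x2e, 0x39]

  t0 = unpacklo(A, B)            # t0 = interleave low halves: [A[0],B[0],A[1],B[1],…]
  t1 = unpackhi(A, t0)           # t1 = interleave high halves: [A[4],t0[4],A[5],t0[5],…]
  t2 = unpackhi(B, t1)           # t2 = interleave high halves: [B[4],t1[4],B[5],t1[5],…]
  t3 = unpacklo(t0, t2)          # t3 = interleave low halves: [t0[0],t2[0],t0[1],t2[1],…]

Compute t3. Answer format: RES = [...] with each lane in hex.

RES = [ 0x2b  0xf3  0xb8  0xc1  0x6e  0x8a  0xc4  0x73 ]

  t0: 2b b8 6e c4 d6 10 73 29
  t1: bf d6 5d 10 c1 73 81 29
  t2: f3 c1 8a 73 2e 81 39 29
  t3: 2b f3 b8 c1 6e 8a c4 73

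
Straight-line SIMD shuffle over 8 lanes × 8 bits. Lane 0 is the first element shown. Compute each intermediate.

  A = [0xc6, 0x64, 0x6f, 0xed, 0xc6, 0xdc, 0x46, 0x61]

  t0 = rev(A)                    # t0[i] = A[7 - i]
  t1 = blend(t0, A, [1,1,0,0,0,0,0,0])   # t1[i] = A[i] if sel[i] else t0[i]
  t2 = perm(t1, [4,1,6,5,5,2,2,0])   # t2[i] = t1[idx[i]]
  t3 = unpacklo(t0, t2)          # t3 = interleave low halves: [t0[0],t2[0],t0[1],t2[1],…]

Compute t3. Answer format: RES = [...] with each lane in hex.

  t0: 61 46 dc c6 ed 6f 64 c6
  t1: c6 64 dc c6 ed 6f 64 c6
  t2: ed 64 64 6f 6f dc dc c6
  t3: 61 ed 46 64 dc 64 c6 6f

RES = [ 0x61  0xed  0x46  0x64  0xdc  0x64  0xc6  0x6f ]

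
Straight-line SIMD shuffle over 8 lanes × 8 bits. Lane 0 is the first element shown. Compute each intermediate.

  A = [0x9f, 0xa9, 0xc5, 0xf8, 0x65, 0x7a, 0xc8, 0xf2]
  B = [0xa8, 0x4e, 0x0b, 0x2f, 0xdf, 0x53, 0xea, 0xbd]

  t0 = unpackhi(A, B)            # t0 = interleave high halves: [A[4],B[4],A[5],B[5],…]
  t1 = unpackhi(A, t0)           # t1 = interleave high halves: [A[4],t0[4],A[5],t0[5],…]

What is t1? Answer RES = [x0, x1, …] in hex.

t0 = [0x65, 0xdf, 0x7a, 0x53, 0xc8, 0xea, 0xf2, 0xbd]
t1 = [0x65, 0xc8, 0x7a, 0xea, 0xc8, 0xf2, 0xf2, 0xbd]

RES = [ 0x65  0xc8  0x7a  0xea  0xc8  0xf2  0xf2  0xbd ]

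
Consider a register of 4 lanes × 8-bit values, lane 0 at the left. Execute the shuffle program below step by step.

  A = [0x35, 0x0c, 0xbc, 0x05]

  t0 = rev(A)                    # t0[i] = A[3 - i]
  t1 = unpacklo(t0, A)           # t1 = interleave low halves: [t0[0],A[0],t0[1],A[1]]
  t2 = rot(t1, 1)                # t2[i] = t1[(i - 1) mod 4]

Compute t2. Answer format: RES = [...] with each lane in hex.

RES = [0x0c, 0x05, 0x35, 0xbc]

  t0: 05 bc 0c 35
  t1: 05 35 bc 0c
  t2: 0c 05 35 bc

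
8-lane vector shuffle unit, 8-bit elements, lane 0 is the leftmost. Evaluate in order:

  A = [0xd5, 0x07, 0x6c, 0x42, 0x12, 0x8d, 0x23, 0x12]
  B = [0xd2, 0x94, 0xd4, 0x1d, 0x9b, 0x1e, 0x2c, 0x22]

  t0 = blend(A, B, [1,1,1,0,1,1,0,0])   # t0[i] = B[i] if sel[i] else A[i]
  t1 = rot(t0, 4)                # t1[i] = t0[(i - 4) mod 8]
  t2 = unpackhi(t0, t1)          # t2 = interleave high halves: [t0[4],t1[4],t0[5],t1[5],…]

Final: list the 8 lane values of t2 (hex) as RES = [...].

RES = [ 0x9b  0xd2  0x1e  0x94  0x23  0xd4  0x12  0x42 ]

t0 = [0xd2, 0x94, 0xd4, 0x42, 0x9b, 0x1e, 0x23, 0x12]
t1 = [0x9b, 0x1e, 0x23, 0x12, 0xd2, 0x94, 0xd4, 0x42]
t2 = [0x9b, 0xd2, 0x1e, 0x94, 0x23, 0xd4, 0x12, 0x42]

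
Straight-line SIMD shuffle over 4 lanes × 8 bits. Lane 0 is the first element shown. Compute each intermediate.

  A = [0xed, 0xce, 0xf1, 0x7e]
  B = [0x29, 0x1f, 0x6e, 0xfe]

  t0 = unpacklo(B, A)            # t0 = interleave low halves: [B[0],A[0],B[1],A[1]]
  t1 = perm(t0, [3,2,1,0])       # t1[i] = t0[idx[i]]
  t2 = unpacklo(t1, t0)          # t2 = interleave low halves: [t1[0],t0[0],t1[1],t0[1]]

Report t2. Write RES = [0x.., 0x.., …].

→ t0 |29|ed|1f|ce|
→ t1 |ce|1f|ed|29|
→ t2 |ce|29|1f|ed|

RES = [ 0xce  0x29  0x1f  0xed ]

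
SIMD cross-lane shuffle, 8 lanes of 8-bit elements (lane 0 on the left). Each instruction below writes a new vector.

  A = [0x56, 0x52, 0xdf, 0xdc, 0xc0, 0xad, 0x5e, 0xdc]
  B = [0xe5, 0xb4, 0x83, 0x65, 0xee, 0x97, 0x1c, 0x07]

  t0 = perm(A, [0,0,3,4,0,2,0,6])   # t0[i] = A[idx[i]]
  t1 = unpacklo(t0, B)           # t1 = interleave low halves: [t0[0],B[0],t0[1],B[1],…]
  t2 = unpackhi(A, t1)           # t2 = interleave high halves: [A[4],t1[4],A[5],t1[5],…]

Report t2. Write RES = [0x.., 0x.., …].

RES = [0xc0, 0xdc, 0xad, 0x83, 0x5e, 0xc0, 0xdc, 0x65]

→ t0 |56|56|dc|c0|56|df|56|5e|
→ t1 |56|e5|56|b4|dc|83|c0|65|
→ t2 |c0|dc|ad|83|5e|c0|dc|65|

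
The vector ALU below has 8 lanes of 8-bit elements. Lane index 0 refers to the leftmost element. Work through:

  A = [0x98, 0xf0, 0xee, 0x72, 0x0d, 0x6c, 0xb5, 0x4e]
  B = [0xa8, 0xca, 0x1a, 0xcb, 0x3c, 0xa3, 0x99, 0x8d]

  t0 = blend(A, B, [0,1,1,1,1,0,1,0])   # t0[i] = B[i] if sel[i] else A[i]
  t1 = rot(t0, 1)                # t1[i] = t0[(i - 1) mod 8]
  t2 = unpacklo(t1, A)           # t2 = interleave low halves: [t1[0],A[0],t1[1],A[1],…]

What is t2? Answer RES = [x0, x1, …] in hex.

RES = [ 0x4e  0x98  0x98  0xf0  0xca  0xee  0x1a  0x72 ]

→ t0 |98|ca|1a|cb|3c|6c|99|4e|
→ t1 |4e|98|ca|1a|cb|3c|6c|99|
→ t2 |4e|98|98|f0|ca|ee|1a|72|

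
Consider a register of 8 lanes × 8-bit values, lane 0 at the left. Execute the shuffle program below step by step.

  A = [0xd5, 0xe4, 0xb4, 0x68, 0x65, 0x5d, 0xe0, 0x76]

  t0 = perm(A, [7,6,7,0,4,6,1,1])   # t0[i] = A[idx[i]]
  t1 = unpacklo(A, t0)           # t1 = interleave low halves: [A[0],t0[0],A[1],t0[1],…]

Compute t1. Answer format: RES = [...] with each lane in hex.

RES = [0xd5, 0x76, 0xe4, 0xe0, 0xb4, 0x76, 0x68, 0xd5]

→ t0 |76|e0|76|d5|65|e0|e4|e4|
→ t1 |d5|76|e4|e0|b4|76|68|d5|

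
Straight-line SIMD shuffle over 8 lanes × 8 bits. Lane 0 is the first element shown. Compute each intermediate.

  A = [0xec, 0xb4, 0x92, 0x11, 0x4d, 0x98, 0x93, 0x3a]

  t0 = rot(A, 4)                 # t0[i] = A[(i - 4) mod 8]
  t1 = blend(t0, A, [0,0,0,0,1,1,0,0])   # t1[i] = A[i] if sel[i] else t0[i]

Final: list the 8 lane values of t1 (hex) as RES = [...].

RES = [ 0x4d  0x98  0x93  0x3a  0x4d  0x98  0x92  0x11 ]

→ t0 |4d|98|93|3a|ec|b4|92|11|
→ t1 |4d|98|93|3a|4d|98|92|11|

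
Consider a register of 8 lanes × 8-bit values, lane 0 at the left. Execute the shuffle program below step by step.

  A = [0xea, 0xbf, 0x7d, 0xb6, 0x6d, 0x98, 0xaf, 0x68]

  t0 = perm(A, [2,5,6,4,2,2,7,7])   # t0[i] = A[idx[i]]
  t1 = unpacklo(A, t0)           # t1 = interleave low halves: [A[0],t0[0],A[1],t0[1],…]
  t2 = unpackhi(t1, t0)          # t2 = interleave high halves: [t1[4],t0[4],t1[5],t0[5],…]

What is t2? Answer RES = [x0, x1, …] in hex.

RES = [0x7d, 0x7d, 0xaf, 0x7d, 0xb6, 0x68, 0x6d, 0x68]

  t0: 7d 98 af 6d 7d 7d 68 68
  t1: ea 7d bf 98 7d af b6 6d
  t2: 7d 7d af 7d b6 68 6d 68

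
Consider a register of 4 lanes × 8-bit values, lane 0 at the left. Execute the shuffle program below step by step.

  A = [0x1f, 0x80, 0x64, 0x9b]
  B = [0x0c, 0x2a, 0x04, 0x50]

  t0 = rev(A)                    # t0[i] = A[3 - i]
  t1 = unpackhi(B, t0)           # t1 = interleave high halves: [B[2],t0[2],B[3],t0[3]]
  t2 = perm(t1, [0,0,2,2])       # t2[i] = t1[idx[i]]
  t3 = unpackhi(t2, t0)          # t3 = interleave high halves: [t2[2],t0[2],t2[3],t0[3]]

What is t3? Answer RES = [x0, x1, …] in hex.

→ t0 |9b|64|80|1f|
→ t1 |04|80|50|1f|
→ t2 |04|04|50|50|
→ t3 |50|80|50|1f|

RES = [ 0x50  0x80  0x50  0x1f ]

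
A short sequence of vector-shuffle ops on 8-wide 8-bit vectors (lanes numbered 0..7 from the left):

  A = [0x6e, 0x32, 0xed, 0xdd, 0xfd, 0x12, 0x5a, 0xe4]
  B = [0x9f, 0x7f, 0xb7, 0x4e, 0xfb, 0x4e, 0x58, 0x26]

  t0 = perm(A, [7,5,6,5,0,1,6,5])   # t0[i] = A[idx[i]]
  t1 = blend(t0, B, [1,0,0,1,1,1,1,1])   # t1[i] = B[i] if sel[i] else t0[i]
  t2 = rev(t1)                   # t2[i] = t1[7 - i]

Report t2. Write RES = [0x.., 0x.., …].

→ t0 |e4|12|5a|12|6e|32|5a|12|
→ t1 |9f|12|5a|4e|fb|4e|58|26|
→ t2 |26|58|4e|fb|4e|5a|12|9f|

RES = [ 0x26  0x58  0x4e  0xfb  0x4e  0x5a  0x12  0x9f ]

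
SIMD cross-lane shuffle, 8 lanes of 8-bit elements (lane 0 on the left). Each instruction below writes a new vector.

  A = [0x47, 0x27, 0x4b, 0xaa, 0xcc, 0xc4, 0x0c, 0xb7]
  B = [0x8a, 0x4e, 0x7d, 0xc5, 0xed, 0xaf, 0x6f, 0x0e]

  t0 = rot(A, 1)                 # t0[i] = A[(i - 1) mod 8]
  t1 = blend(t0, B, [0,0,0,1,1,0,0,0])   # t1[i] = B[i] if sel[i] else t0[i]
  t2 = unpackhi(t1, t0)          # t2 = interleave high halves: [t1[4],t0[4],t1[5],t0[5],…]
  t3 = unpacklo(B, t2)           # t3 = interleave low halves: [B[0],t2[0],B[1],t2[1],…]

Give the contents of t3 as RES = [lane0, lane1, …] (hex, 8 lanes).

→ t0 |b7|47|27|4b|aa|cc|c4|0c|
→ t1 |b7|47|27|c5|ed|cc|c4|0c|
→ t2 |ed|aa|cc|cc|c4|c4|0c|0c|
→ t3 |8a|ed|4e|aa|7d|cc|c5|cc|

RES = [0x8a, 0xed, 0x4e, 0xaa, 0x7d, 0xcc, 0xc5, 0xcc]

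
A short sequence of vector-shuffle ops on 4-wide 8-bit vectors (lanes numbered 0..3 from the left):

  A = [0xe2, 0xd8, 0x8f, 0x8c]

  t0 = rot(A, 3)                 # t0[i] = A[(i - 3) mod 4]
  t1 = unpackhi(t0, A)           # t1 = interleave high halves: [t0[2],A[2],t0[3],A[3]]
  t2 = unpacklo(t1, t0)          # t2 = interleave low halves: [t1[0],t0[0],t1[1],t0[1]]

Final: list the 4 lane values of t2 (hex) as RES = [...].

RES = [ 0x8c  0xd8  0x8f  0x8f ]

t0 = [0xd8, 0x8f, 0x8c, 0xe2]
t1 = [0x8c, 0x8f, 0xe2, 0x8c]
t2 = [0x8c, 0xd8, 0x8f, 0x8f]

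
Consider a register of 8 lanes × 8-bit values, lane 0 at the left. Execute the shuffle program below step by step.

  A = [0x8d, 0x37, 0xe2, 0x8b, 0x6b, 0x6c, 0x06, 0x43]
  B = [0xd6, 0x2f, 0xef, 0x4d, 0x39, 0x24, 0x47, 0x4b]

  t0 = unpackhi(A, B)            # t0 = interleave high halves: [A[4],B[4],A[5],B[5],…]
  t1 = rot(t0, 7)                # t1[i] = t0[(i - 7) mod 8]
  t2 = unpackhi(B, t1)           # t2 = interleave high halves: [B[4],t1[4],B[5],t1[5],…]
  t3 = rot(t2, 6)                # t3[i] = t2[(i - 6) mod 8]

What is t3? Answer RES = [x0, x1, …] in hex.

RES = [0x24, 0x43, 0x47, 0x4b, 0x4b, 0x6b, 0x39, 0x47]

→ t0 |6b|39|6c|24|06|47|43|4b|
→ t1 |39|6c|24|06|47|43|4b|6b|
→ t2 |39|47|24|43|47|4b|4b|6b|
→ t3 |24|43|47|4b|4b|6b|39|47|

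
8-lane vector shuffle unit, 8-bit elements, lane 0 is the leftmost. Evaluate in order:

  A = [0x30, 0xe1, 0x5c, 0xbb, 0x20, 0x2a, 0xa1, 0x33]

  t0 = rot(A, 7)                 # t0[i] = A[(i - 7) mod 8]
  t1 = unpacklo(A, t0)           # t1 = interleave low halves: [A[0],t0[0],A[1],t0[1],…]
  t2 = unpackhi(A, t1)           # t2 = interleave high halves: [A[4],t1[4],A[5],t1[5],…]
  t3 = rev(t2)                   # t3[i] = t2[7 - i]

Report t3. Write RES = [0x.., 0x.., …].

t0 = [0xe1, 0x5c, 0xbb, 0x20, 0x2a, 0xa1, 0x33, 0x30]
t1 = [0x30, 0xe1, 0xe1, 0x5c, 0x5c, 0xbb, 0xbb, 0x20]
t2 = [0x20, 0x5c, 0x2a, 0xbb, 0xa1, 0xbb, 0x33, 0x20]
t3 = [0x20, 0x33, 0xbb, 0xa1, 0xbb, 0x2a, 0x5c, 0x20]

RES = [ 0x20  0x33  0xbb  0xa1  0xbb  0x2a  0x5c  0x20 ]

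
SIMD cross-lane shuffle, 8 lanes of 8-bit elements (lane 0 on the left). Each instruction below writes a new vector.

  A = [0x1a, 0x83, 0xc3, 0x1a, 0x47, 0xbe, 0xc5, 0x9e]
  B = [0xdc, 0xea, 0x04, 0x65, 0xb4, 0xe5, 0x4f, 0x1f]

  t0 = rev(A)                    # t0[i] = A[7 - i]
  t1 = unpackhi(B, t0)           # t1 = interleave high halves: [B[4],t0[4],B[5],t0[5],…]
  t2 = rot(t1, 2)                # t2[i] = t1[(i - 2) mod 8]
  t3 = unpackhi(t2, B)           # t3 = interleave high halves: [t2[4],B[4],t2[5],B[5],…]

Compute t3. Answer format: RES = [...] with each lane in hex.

  t0: 9e c5 be 47 1a c3 83 1a
  t1: b4 1a e5 c3 4f 83 1f 1a
  t2: 1f 1a b4 1a e5 c3 4f 83
  t3: e5 b4 c3 e5 4f 4f 83 1f

RES = [ 0xe5  0xb4  0xc3  0xe5  0x4f  0x4f  0x83  0x1f ]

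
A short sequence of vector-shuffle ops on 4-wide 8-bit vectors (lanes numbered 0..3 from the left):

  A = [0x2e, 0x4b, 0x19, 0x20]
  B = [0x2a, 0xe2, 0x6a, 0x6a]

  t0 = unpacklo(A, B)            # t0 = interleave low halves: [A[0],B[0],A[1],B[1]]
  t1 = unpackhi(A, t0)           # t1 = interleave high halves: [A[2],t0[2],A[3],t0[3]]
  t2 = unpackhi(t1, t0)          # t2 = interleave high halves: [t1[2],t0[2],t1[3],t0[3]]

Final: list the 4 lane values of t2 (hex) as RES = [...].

t0 = [0x2e, 0x2a, 0x4b, 0xe2]
t1 = [0x19, 0x4b, 0x20, 0xe2]
t2 = [0x20, 0x4b, 0xe2, 0xe2]

RES = [ 0x20  0x4b  0xe2  0xe2 ]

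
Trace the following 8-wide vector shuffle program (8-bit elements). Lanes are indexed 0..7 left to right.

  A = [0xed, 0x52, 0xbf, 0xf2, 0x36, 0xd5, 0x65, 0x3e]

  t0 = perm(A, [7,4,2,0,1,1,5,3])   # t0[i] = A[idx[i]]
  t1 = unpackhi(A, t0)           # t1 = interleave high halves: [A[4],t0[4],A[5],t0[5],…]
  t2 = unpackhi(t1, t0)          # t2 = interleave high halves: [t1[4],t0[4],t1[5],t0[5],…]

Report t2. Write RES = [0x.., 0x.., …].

  t0: 3e 36 bf ed 52 52 d5 f2
  t1: 36 52 d5 52 65 d5 3e f2
  t2: 65 52 d5 52 3e d5 f2 f2

RES = [ 0x65  0x52  0xd5  0x52  0x3e  0xd5  0xf2  0xf2 ]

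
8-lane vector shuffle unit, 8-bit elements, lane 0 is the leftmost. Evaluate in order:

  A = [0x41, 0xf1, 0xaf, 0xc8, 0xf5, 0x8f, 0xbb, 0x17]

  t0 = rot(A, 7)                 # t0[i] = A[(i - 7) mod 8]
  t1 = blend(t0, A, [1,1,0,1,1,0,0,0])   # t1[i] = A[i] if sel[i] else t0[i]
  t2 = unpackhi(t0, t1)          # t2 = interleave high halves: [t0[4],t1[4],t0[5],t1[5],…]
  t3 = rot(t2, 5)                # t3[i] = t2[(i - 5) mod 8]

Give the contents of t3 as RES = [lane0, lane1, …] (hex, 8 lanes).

RES = [ 0xbb  0x17  0x17  0x41  0x41  0x8f  0xf5  0xbb ]

  t0: f1 af c8 f5 8f bb 17 41
  t1: 41 f1 c8 c8 f5 bb 17 41
  t2: 8f f5 bb bb 17 17 41 41
  t3: bb 17 17 41 41 8f f5 bb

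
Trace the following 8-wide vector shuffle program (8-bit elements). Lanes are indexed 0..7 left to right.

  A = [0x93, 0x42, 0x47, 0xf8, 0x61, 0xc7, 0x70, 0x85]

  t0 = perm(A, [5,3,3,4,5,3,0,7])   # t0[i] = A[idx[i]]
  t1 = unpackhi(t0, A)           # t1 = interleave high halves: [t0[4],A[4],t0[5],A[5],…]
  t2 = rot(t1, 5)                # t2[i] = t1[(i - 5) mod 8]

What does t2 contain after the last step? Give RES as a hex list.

RES = [ 0xc7  0x93  0x70  0x85  0x85  0xc7  0x61  0xf8 ]

→ t0 |c7|f8|f8|61|c7|f8|93|85|
→ t1 |c7|61|f8|c7|93|70|85|85|
→ t2 |c7|93|70|85|85|c7|61|f8|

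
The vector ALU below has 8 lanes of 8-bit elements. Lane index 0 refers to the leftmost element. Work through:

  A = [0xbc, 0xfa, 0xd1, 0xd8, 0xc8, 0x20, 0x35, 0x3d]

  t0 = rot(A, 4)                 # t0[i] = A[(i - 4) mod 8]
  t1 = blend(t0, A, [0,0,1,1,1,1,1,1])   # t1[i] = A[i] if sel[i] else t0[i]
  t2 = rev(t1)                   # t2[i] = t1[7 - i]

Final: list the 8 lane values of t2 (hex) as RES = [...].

t0 = [0xc8, 0x20, 0x35, 0x3d, 0xbc, 0xfa, 0xd1, 0xd8]
t1 = [0xc8, 0x20, 0xd1, 0xd8, 0xc8, 0x20, 0x35, 0x3d]
t2 = [0x3d, 0x35, 0x20, 0xc8, 0xd8, 0xd1, 0x20, 0xc8]

RES = [ 0x3d  0x35  0x20  0xc8  0xd8  0xd1  0x20  0xc8 ]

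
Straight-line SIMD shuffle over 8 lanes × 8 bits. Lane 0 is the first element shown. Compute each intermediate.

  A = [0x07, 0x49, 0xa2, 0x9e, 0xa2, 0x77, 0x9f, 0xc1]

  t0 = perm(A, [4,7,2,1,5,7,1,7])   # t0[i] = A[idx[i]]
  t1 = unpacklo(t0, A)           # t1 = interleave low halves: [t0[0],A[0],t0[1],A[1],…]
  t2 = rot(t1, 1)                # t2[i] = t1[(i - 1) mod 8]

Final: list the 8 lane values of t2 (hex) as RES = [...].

RES = [ 0x9e  0xa2  0x07  0xc1  0x49  0xa2  0xa2  0x49 ]

t0 = [0xa2, 0xc1, 0xa2, 0x49, 0x77, 0xc1, 0x49, 0xc1]
t1 = [0xa2, 0x07, 0xc1, 0x49, 0xa2, 0xa2, 0x49, 0x9e]
t2 = [0x9e, 0xa2, 0x07, 0xc1, 0x49, 0xa2, 0xa2, 0x49]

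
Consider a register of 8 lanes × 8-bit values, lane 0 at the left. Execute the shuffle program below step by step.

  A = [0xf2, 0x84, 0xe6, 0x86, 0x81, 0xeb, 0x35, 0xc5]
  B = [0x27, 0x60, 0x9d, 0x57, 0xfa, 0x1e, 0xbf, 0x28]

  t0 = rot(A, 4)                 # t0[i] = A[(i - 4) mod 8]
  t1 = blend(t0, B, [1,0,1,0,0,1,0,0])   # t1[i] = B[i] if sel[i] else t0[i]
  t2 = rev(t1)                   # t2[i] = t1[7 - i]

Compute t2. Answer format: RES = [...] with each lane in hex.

RES = [0x86, 0xe6, 0x1e, 0xf2, 0xc5, 0x9d, 0xeb, 0x27]

t0 = [0x81, 0xeb, 0x35, 0xc5, 0xf2, 0x84, 0xe6, 0x86]
t1 = [0x27, 0xeb, 0x9d, 0xc5, 0xf2, 0x1e, 0xe6, 0x86]
t2 = [0x86, 0xe6, 0x1e, 0xf2, 0xc5, 0x9d, 0xeb, 0x27]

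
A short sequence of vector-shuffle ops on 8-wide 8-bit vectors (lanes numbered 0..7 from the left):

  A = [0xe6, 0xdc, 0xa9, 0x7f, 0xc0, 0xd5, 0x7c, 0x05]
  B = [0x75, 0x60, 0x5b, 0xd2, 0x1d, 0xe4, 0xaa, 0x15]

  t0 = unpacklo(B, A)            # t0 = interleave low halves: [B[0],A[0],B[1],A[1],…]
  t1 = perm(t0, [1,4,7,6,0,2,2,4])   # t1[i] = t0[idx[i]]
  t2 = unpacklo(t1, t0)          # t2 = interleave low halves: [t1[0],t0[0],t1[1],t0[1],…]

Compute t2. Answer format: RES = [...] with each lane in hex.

RES = [0xe6, 0x75, 0x5b, 0xe6, 0x7f, 0x60, 0xd2, 0xdc]

t0 = [0x75, 0xe6, 0x60, 0xdc, 0x5b, 0xa9, 0xd2, 0x7f]
t1 = [0xe6, 0x5b, 0x7f, 0xd2, 0x75, 0x60, 0x60, 0x5b]
t2 = [0xe6, 0x75, 0x5b, 0xe6, 0x7f, 0x60, 0xd2, 0xdc]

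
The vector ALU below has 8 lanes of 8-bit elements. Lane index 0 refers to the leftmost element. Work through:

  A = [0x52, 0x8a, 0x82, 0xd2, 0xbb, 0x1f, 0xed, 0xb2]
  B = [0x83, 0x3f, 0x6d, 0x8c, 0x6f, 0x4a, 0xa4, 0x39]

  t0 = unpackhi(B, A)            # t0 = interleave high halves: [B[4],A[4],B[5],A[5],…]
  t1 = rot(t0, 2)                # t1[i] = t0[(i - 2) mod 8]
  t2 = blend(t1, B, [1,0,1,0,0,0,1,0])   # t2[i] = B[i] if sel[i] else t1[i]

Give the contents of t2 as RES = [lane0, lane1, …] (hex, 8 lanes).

  t0: 6f bb 4a 1f a4 ed 39 b2
  t1: 39 b2 6f bb 4a 1f a4 ed
  t2: 83 b2 6d bb 4a 1f a4 ed

RES = [0x83, 0xb2, 0x6d, 0xbb, 0x4a, 0x1f, 0xa4, 0xed]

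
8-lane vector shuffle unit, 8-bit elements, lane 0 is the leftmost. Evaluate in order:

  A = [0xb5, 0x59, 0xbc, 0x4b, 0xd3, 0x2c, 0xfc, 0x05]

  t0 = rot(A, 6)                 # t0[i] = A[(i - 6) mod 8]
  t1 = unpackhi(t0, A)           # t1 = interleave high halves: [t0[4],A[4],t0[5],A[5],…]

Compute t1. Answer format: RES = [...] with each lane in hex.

RES = [ 0xfc  0xd3  0x05  0x2c  0xb5  0xfc  0x59  0x05 ]

t0 = [0xbc, 0x4b, 0xd3, 0x2c, 0xfc, 0x05, 0xb5, 0x59]
t1 = [0xfc, 0xd3, 0x05, 0x2c, 0xb5, 0xfc, 0x59, 0x05]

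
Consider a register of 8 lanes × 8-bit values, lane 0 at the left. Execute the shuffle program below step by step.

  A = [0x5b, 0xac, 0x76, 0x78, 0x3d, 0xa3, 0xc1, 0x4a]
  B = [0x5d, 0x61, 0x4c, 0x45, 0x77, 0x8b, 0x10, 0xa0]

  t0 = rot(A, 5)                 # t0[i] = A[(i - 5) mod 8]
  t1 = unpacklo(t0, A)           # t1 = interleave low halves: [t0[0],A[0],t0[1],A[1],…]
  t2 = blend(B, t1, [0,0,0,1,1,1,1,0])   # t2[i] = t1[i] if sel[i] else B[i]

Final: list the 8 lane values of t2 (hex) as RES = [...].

  t0: 78 3d a3 c1 4a 5b ac 76
  t1: 78 5b 3d ac a3 76 c1 78
  t2: 5d 61 4c ac a3 76 c1 a0

RES = [0x5d, 0x61, 0x4c, 0xac, 0xa3, 0x76, 0xc1, 0xa0]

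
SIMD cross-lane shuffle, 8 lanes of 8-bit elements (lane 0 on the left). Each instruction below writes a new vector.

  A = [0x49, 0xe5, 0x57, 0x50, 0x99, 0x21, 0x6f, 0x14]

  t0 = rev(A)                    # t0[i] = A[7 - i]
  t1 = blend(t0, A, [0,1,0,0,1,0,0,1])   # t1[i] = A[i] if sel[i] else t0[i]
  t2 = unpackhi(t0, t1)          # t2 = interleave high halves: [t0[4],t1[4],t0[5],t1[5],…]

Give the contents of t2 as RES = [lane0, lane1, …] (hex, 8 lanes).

t0 = [0x14, 0x6f, 0x21, 0x99, 0x50, 0x57, 0xe5, 0x49]
t1 = [0x14, 0xe5, 0x21, 0x99, 0x99, 0x57, 0xe5, 0x14]
t2 = [0x50, 0x99, 0x57, 0x57, 0xe5, 0xe5, 0x49, 0x14]

RES = [0x50, 0x99, 0x57, 0x57, 0xe5, 0xe5, 0x49, 0x14]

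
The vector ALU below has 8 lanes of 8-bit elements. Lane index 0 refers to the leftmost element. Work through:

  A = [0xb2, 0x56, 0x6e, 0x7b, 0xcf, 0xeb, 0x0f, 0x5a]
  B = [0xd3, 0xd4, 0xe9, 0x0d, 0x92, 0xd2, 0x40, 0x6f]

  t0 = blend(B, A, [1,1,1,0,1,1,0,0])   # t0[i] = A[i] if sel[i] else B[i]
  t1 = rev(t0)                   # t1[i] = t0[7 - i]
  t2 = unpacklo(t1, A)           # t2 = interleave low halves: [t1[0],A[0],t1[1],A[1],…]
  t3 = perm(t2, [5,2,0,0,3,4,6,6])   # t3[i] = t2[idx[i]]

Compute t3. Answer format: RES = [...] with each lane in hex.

RES = [ 0x6e  0x40  0x6f  0x6f  0x56  0xeb  0xcf  0xcf ]

t0 = [0xb2, 0x56, 0x6e, 0x0d, 0xcf, 0xeb, 0x40, 0x6f]
t1 = [0x6f, 0x40, 0xeb, 0xcf, 0x0d, 0x6e, 0x56, 0xb2]
t2 = [0x6f, 0xb2, 0x40, 0x56, 0xeb, 0x6e, 0xcf, 0x7b]
t3 = [0x6e, 0x40, 0x6f, 0x6f, 0x56, 0xeb, 0xcf, 0xcf]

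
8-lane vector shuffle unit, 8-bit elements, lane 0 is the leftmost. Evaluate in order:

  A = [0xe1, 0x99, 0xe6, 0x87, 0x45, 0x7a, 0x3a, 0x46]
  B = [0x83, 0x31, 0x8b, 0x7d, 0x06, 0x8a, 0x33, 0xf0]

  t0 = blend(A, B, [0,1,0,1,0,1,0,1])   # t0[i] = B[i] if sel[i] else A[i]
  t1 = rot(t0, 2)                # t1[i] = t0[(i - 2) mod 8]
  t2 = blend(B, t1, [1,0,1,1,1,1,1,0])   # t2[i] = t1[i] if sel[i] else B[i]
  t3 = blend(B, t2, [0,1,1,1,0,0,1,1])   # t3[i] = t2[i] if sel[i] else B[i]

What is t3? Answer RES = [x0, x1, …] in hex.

→ t0 |e1|31|e6|7d|45|8a|3a|f0|
→ t1 |3a|f0|e1|31|e6|7d|45|8a|
→ t2 |3a|31|e1|31|e6|7d|45|f0|
→ t3 |83|31|e1|31|06|8a|45|f0|

RES = [ 0x83  0x31  0xe1  0x31  0x06  0x8a  0x45  0xf0 ]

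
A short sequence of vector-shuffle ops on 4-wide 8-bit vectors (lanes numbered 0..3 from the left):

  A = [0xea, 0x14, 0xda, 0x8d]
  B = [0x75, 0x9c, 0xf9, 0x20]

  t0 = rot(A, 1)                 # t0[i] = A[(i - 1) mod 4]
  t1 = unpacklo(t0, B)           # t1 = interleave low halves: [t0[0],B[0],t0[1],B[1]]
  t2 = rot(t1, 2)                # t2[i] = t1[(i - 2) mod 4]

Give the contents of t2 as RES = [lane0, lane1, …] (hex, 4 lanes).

  t0: 8d ea 14 da
  t1: 8d 75 ea 9c
  t2: ea 9c 8d 75

RES = [0xea, 0x9c, 0x8d, 0x75]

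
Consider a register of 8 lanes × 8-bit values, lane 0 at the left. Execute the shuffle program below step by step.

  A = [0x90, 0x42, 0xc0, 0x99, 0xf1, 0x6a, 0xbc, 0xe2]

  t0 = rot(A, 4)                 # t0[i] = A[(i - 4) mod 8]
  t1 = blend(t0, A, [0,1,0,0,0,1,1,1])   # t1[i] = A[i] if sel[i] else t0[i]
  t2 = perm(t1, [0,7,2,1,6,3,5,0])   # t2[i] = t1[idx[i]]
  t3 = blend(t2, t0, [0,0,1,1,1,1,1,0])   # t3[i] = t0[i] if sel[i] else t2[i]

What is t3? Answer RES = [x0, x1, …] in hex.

  t0: f1 6a bc e2 90 42 c0 99
  t1: f1 42 bc e2 90 6a bc e2
  t2: f1 e2 bc 42 bc e2 6a f1
  t3: f1 e2 bc e2 90 42 c0 f1

RES = [ 0xf1  0xe2  0xbc  0xe2  0x90  0x42  0xc0  0xf1 ]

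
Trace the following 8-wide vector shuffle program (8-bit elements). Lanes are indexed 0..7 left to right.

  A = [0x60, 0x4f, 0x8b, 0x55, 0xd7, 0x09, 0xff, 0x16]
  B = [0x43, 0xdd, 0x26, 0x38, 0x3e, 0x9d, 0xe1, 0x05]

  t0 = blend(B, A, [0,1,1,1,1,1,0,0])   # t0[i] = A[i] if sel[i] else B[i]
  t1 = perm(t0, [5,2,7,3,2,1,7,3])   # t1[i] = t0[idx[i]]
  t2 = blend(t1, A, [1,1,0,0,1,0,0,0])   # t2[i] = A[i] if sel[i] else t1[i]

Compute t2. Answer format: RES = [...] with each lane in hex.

  t0: 43 4f 8b 55 d7 09 e1 05
  t1: 09 8b 05 55 8b 4f 05 55
  t2: 60 4f 05 55 d7 4f 05 55

RES = [ 0x60  0x4f  0x05  0x55  0xd7  0x4f  0x05  0x55 ]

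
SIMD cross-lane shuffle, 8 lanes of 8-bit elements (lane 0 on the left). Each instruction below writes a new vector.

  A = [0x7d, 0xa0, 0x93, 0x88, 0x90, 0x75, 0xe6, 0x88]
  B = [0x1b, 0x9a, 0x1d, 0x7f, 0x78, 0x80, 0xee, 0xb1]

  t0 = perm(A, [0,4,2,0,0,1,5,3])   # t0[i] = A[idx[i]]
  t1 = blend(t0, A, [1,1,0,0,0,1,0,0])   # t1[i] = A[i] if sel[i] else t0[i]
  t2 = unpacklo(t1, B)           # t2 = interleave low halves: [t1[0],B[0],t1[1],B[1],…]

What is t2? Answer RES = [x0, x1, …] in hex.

RES = [0x7d, 0x1b, 0xa0, 0x9a, 0x93, 0x1d, 0x7d, 0x7f]

t0 = [0x7d, 0x90, 0x93, 0x7d, 0x7d, 0xa0, 0x75, 0x88]
t1 = [0x7d, 0xa0, 0x93, 0x7d, 0x7d, 0x75, 0x75, 0x88]
t2 = [0x7d, 0x1b, 0xa0, 0x9a, 0x93, 0x1d, 0x7d, 0x7f]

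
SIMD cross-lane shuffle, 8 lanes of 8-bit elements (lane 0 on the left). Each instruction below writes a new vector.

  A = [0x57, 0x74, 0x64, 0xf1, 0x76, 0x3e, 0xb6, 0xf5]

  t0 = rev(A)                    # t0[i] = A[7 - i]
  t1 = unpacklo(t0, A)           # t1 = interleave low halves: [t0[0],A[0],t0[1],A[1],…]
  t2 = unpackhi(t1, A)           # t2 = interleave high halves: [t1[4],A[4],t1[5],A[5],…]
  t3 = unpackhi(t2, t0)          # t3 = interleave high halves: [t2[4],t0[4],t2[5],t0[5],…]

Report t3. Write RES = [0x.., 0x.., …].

RES = [0x76, 0xf1, 0xb6, 0x64, 0xf1, 0x74, 0xf5, 0x57]

→ t0 |f5|b6|3e|76|f1|64|74|57|
→ t1 |f5|57|b6|74|3e|64|76|f1|
→ t2 |3e|76|64|3e|76|b6|f1|f5|
→ t3 |76|f1|b6|64|f1|74|f5|57|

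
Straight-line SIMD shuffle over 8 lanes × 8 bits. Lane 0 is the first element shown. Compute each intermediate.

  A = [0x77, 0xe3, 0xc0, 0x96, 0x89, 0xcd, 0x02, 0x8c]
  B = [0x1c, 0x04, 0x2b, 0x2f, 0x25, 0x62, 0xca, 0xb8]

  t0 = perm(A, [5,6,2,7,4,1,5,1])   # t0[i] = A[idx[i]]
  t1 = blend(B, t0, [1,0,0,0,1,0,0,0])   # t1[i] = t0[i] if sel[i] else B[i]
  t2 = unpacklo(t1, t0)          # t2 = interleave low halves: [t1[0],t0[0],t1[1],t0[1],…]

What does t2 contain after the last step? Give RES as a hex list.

RES = [ 0xcd  0xcd  0x04  0x02  0x2b  0xc0  0x2f  0x8c ]

  t0: cd 02 c0 8c 89 e3 cd e3
  t1: cd 04 2b 2f 89 62 ca b8
  t2: cd cd 04 02 2b c0 2f 8c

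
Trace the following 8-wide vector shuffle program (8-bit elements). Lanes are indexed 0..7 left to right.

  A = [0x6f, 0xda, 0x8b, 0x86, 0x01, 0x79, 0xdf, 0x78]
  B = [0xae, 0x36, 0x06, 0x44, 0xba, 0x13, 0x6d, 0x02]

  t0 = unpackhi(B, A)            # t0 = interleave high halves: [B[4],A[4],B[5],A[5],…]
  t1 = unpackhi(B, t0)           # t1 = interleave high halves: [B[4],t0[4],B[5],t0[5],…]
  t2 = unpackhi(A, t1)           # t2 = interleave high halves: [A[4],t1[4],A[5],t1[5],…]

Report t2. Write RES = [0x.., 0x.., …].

RES = [ 0x01  0x6d  0x79  0x02  0xdf  0x02  0x78  0x78 ]

→ t0 |ba|01|13|79|6d|df|02|78|
→ t1 |ba|6d|13|df|6d|02|02|78|
→ t2 |01|6d|79|02|df|02|78|78|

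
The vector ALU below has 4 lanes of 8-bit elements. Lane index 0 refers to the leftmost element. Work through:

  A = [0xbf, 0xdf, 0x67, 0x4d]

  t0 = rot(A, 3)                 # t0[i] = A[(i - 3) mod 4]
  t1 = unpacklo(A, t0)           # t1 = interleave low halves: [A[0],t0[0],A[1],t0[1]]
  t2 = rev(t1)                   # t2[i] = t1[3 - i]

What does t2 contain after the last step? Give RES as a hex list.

RES = [ 0x67  0xdf  0xdf  0xbf ]

  t0: df 67 4d bf
  t1: bf df df 67
  t2: 67 df df bf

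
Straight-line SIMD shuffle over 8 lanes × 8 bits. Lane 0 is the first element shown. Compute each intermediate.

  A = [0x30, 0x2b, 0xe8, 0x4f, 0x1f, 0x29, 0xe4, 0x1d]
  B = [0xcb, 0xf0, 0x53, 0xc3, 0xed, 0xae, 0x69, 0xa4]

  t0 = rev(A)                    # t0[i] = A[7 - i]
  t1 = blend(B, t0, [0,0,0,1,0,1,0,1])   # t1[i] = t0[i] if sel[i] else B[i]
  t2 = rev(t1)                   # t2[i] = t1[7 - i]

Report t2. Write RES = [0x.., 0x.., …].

t0 = [0x1d, 0xe4, 0x29, 0x1f, 0x4f, 0xe8, 0x2b, 0x30]
t1 = [0xcb, 0xf0, 0x53, 0x1f, 0xed, 0xe8, 0x69, 0x30]
t2 = [0x30, 0x69, 0xe8, 0xed, 0x1f, 0x53, 0xf0, 0xcb]

RES = [0x30, 0x69, 0xe8, 0xed, 0x1f, 0x53, 0xf0, 0xcb]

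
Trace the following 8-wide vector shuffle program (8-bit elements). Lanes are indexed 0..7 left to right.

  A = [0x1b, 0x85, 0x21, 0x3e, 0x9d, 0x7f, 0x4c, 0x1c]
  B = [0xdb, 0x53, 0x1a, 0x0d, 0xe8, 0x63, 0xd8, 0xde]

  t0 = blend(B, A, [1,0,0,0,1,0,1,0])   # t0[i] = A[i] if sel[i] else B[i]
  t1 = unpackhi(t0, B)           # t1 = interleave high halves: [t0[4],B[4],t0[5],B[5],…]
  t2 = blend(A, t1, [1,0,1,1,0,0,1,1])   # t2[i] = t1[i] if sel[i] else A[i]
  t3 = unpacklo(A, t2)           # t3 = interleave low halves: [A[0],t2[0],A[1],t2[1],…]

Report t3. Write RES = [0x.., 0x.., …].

RES = [ 0x1b  0x9d  0x85  0x85  0x21  0x63  0x3e  0x63 ]

  t0: 1b 53 1a 0d 9d 63 4c de
  t1: 9d e8 63 63 4c d8 de de
  t2: 9d 85 63 63 9d 7f de de
  t3: 1b 9d 85 85 21 63 3e 63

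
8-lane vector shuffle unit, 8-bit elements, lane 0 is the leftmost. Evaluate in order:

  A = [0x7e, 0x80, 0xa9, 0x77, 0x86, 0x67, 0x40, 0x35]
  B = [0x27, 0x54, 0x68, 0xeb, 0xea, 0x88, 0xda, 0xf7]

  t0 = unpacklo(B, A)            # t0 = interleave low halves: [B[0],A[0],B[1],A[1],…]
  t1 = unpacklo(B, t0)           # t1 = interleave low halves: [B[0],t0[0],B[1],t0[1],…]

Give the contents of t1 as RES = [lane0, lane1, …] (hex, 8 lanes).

RES = [0x27, 0x27, 0x54, 0x7e, 0x68, 0x54, 0xeb, 0x80]

→ t0 |27|7e|54|80|68|a9|eb|77|
→ t1 |27|27|54|7e|68|54|eb|80|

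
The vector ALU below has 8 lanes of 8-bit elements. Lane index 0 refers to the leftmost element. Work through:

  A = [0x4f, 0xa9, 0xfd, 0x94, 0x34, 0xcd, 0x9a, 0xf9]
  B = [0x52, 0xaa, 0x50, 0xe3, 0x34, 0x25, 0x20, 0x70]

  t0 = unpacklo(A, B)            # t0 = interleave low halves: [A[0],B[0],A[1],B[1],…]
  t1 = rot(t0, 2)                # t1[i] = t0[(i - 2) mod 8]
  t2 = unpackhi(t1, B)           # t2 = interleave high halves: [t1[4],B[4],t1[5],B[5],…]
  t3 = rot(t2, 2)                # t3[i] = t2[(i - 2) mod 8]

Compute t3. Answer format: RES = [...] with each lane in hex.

→ t0 |4f|52|a9|aa|fd|50|94|e3|
→ t1 |94|e3|4f|52|a9|aa|fd|50|
→ t2 |a9|34|aa|25|fd|20|50|70|
→ t3 |50|70|a9|34|aa|25|fd|20|

RES = [ 0x50  0x70  0xa9  0x34  0xaa  0x25  0xfd  0x20 ]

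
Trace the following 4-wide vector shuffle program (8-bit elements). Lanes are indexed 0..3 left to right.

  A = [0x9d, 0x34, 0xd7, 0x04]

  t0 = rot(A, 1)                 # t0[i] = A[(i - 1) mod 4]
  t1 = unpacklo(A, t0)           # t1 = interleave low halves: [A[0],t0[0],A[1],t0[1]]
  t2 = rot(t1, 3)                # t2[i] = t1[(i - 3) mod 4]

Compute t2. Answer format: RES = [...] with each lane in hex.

RES = [0x04, 0x34, 0x9d, 0x9d]

  t0: 04 9d 34 d7
  t1: 9d 04 34 9d
  t2: 04 34 9d 9d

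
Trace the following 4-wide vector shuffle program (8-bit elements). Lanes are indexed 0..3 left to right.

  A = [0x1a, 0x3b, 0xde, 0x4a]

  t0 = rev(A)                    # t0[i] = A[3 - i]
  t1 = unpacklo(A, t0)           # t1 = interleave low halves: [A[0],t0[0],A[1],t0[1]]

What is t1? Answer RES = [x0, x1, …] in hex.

  t0: 4a de 3b 1a
  t1: 1a 4a 3b de

RES = [0x1a, 0x4a, 0x3b, 0xde]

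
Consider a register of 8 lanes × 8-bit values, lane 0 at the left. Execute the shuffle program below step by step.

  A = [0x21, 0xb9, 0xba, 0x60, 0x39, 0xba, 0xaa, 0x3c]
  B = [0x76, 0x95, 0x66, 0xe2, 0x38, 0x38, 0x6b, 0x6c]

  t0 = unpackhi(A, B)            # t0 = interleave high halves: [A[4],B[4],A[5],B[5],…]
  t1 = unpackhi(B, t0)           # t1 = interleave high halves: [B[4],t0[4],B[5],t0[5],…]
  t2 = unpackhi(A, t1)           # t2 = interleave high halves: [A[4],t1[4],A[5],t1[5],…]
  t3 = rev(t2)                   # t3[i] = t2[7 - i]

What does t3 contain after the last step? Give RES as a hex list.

RES = [ 0x6c  0x3c  0x6c  0xaa  0x3c  0xba  0x6b  0x39 ]

  t0: 39 38 ba 38 aa 6b 3c 6c
  t1: 38 aa 38 6b 6b 3c 6c 6c
  t2: 39 6b ba 3c aa 6c 3c 6c
  t3: 6c 3c 6c aa 3c ba 6b 39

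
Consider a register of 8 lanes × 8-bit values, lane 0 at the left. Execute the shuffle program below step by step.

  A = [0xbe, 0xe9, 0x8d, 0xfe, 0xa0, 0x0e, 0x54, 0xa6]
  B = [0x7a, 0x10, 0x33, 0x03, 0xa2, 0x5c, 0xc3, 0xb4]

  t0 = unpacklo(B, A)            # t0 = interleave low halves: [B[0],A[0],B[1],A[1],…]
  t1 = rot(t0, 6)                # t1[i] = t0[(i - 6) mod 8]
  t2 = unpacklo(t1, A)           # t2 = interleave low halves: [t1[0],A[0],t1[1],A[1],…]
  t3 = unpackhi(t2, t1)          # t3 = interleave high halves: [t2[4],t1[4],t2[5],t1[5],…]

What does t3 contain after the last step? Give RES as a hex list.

→ t0 |7a|be|10|e9|33|8d|03|fe|
→ t1 |10|e9|33|8d|03|fe|7a|be|
→ t2 |10|be|e9|e9|33|8d|8d|fe|
→ t3 |33|03|8d|fe|8d|7a|fe|be|

RES = [ 0x33  0x03  0x8d  0xfe  0x8d  0x7a  0xfe  0xbe ]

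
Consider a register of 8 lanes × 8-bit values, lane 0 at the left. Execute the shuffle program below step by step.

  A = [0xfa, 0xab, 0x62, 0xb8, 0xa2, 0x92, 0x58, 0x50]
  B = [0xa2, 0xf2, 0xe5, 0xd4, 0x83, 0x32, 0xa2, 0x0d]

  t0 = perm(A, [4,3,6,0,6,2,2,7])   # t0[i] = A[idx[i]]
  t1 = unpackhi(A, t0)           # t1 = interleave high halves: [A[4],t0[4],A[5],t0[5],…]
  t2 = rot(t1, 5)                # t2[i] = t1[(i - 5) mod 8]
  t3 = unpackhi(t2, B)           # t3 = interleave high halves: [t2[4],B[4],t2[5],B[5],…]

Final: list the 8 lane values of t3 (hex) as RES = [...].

  t0: a2 b8 58 fa 58 62 62 50
  t1: a2 58 92 62 58 62 50 50
  t2: 62 58 62 50 50 a2 58 92
  t3: 50 83 a2 32 58 a2 92 0d

RES = [0x50, 0x83, 0xa2, 0x32, 0x58, 0xa2, 0x92, 0x0d]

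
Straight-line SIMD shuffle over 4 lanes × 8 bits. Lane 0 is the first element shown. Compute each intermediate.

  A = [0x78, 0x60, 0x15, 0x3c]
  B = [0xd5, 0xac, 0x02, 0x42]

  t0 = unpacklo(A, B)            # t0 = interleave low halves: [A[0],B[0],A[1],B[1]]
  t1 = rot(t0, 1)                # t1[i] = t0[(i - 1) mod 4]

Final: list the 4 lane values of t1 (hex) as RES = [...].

→ t0 |78|d5|60|ac|
→ t1 |ac|78|d5|60|

RES = [0xac, 0x78, 0xd5, 0x60]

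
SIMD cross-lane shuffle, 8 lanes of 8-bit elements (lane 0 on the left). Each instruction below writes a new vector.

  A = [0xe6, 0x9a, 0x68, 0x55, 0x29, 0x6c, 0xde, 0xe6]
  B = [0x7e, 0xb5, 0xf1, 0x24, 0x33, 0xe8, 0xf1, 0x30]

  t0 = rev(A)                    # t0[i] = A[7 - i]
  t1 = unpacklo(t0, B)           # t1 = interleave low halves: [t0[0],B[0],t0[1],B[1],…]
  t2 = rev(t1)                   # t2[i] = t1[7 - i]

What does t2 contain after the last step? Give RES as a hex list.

t0 = [0xe6, 0xde, 0x6c, 0x29, 0x55, 0x68, 0x9a, 0xe6]
t1 = [0xe6, 0x7e, 0xde, 0xb5, 0x6c, 0xf1, 0x29, 0x24]
t2 = [0x24, 0x29, 0xf1, 0x6c, 0xb5, 0xde, 0x7e, 0xe6]

RES = [0x24, 0x29, 0xf1, 0x6c, 0xb5, 0xde, 0x7e, 0xe6]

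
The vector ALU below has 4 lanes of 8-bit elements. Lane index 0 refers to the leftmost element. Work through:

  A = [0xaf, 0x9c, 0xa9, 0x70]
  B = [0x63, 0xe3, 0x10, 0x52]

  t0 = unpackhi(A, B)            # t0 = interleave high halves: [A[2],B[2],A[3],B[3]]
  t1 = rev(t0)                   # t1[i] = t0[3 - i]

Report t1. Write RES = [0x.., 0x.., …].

RES = [ 0x52  0x70  0x10  0xa9 ]

  t0: a9 10 70 52
  t1: 52 70 10 a9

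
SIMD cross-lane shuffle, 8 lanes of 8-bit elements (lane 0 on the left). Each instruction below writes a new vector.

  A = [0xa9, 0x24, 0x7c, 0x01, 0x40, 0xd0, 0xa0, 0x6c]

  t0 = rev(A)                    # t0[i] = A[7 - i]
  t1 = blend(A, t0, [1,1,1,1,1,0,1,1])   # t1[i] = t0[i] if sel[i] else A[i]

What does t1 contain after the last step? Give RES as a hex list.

RES = [ 0x6c  0xa0  0xd0  0x40  0x01  0xd0  0x24  0xa9 ]

  t0: 6c a0 d0 40 01 7c 24 a9
  t1: 6c a0 d0 40 01 d0 24 a9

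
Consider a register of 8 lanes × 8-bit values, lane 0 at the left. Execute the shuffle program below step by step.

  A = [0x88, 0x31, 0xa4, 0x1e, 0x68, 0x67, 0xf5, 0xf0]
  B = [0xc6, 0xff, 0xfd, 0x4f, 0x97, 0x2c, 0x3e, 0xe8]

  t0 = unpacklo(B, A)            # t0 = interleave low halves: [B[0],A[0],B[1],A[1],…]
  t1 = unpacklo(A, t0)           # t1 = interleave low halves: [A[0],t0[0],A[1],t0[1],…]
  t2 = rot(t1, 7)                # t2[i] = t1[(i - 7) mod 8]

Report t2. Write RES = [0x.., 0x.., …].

t0 = [0xc6, 0x88, 0xff, 0x31, 0xfd, 0xa4, 0x4f, 0x1e]
t1 = [0x88, 0xc6, 0x31, 0x88, 0xa4, 0xff, 0x1e, 0x31]
t2 = [0xc6, 0x31, 0x88, 0xa4, 0xff, 0x1e, 0x31, 0x88]

RES = [0xc6, 0x31, 0x88, 0xa4, 0xff, 0x1e, 0x31, 0x88]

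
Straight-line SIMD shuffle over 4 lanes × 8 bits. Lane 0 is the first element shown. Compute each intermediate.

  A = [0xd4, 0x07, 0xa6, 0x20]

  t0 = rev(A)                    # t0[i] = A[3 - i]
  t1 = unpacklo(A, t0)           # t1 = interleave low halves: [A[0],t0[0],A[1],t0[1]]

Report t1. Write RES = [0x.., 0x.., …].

RES = [ 0xd4  0x20  0x07  0xa6 ]

→ t0 |20|a6|07|d4|
→ t1 |d4|20|07|a6|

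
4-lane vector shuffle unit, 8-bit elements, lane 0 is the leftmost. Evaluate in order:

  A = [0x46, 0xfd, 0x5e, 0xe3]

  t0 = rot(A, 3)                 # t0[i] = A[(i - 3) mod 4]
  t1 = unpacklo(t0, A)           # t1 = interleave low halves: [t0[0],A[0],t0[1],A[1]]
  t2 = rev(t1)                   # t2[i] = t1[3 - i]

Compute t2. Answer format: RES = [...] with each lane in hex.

→ t0 |fd|5e|e3|46|
→ t1 |fd|46|5e|fd|
→ t2 |fd|5e|46|fd|

RES = [0xfd, 0x5e, 0x46, 0xfd]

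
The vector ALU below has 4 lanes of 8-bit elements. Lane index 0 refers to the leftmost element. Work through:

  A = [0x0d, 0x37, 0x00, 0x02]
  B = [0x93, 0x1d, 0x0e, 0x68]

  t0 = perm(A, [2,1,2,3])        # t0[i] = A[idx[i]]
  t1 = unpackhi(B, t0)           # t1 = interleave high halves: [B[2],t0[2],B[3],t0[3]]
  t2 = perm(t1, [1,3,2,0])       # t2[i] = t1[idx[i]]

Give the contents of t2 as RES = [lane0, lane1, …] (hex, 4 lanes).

RES = [0x00, 0x02, 0x68, 0x0e]

  t0: 00 37 00 02
  t1: 0e 00 68 02
  t2: 00 02 68 0e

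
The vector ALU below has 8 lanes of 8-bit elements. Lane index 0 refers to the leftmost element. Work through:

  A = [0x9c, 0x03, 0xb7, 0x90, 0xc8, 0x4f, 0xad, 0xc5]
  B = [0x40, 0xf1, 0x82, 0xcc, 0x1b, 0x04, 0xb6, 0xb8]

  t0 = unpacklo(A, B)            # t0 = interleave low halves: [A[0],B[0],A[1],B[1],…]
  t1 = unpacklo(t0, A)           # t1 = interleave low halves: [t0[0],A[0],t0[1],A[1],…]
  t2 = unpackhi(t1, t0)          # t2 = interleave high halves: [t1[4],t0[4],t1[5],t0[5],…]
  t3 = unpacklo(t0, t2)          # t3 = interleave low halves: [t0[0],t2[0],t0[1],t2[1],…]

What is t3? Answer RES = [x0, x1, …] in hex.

→ t0 |9c|40|03|f1|b7|82|90|cc|
→ t1 |9c|9c|40|03|03|b7|f1|90|
→ t2 |03|b7|b7|82|f1|90|90|cc|
→ t3 |9c|03|40|b7|03|b7|f1|82|

RES = [ 0x9c  0x03  0x40  0xb7  0x03  0xb7  0xf1  0x82 ]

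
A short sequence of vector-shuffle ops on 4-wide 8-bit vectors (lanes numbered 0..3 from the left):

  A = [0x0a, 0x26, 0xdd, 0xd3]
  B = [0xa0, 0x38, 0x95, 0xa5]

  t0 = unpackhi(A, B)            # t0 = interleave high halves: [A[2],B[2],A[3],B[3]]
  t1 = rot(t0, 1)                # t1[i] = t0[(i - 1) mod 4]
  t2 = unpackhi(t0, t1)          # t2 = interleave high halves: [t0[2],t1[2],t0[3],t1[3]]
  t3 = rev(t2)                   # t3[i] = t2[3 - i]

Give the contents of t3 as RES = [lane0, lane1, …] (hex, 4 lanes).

RES = [ 0xd3  0xa5  0x95  0xd3 ]

→ t0 |dd|95|d3|a5|
→ t1 |a5|dd|95|d3|
→ t2 |d3|95|a5|d3|
→ t3 |d3|a5|95|d3|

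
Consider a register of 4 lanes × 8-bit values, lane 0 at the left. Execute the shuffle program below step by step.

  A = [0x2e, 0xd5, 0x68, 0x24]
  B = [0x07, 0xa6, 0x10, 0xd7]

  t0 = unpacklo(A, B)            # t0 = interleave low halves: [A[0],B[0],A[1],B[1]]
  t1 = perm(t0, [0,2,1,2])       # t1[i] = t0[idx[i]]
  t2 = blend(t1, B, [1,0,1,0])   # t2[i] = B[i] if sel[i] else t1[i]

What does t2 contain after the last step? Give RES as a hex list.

RES = [ 0x07  0xd5  0x10  0xd5 ]

t0 = [0x2e, 0x07, 0xd5, 0xa6]
t1 = [0x2e, 0xd5, 0x07, 0xd5]
t2 = [0x07, 0xd5, 0x10, 0xd5]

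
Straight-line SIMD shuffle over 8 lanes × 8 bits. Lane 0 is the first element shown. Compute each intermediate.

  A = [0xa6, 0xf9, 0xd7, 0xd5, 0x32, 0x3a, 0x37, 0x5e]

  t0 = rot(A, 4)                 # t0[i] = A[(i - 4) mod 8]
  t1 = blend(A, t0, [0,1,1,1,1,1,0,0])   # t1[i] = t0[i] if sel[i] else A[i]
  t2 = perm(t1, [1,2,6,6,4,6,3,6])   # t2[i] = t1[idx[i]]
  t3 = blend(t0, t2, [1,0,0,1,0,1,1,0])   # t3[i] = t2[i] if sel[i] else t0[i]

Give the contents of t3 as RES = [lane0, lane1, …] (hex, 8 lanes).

RES = [ 0x3a  0x3a  0x37  0x37  0xa6  0x37  0x5e  0xd5 ]

→ t0 |32|3a|37|5e|a6|f9|d7|d5|
→ t1 |a6|3a|37|5e|a6|f9|37|5e|
→ t2 |3a|37|37|37|a6|37|5e|37|
→ t3 |3a|3a|37|37|a6|37|5e|d5|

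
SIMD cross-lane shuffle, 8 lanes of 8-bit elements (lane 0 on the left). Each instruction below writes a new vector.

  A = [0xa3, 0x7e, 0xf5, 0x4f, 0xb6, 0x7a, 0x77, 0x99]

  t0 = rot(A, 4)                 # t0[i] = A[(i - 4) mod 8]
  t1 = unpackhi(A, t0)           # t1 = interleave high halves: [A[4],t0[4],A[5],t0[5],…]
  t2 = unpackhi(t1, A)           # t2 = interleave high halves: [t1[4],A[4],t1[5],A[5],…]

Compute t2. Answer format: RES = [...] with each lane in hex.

t0 = [0xb6, 0x7a, 0x77, 0x99, 0xa3, 0x7e, 0xf5, 0x4f]
t1 = [0xb6, 0xa3, 0x7a, 0x7e, 0x77, 0xf5, 0x99, 0x4f]
t2 = [0x77, 0xb6, 0xf5, 0x7a, 0x99, 0x77, 0x4f, 0x99]

RES = [0x77, 0xb6, 0xf5, 0x7a, 0x99, 0x77, 0x4f, 0x99]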